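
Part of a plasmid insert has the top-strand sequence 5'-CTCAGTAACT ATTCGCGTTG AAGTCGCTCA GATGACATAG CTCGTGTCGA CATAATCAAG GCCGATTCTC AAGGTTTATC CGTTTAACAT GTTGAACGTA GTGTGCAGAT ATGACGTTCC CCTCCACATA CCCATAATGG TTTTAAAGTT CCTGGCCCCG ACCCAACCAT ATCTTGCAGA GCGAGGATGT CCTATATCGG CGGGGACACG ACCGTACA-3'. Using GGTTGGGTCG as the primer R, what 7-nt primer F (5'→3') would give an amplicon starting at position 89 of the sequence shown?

The reverse primer's reverse complement CGACCCAACC matches the template at positions 159–168; the product starts at position 89.
The forward primer is identical to the top strand over positions 89–95: ATGTTGA.

5'-ATGTTGA-3'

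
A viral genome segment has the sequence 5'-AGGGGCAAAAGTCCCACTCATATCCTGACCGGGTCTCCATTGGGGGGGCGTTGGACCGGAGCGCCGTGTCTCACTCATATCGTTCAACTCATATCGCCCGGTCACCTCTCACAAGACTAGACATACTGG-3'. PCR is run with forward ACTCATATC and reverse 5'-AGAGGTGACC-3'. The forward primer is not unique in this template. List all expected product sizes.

94 bp, 37 bp, 23 bp

The forward primer ACTCATATC matches the top strand at positions 16–24, 73–81, 87–95.
The reverse primer's reverse complement is GGTCACCTCT, matching at positions 100–109.
Each forward site pairs with the reverse site to give a product ending at position 109: sizes 94, 37, 23 bp.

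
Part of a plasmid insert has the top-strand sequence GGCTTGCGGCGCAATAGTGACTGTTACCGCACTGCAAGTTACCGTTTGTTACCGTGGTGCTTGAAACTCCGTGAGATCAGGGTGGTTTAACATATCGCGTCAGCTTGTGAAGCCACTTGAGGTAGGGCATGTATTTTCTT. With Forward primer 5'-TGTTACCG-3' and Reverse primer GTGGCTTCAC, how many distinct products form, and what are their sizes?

The forward primer TGTTACCG matches the top strand at positions 22–29, 47–54.
The reverse primer's reverse complement is GTGAAGCCAC, matching at positions 107–116.
Each forward site pairs with the reverse site to give a product ending at position 116: sizes 95, 70 bp.

Two products: 95 bp, 70 bp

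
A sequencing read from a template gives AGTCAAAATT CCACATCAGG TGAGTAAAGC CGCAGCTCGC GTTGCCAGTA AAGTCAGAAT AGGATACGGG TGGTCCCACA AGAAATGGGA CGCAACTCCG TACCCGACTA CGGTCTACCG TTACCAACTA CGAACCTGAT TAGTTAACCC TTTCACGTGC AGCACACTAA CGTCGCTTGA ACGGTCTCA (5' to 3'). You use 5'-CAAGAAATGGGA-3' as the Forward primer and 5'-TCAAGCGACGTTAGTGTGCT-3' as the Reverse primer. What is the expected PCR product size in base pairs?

Scanning the template, CAAGAAATGGGA occurs at positions 79–90; this primer anneals to the bottom strand there with its 3' end pointing downstream.
Taking the reverse complement of TCAAGCGACGTTAGTGTGCT gives AGCACACTAACGTCGCTTGA, found at positions 161–180 on the template; the primer anneals here to the top strand with its 3' end pointing upstream.
Product length = (reverse-primer end) − (forward-primer start) + 1 = 180 − 79 + 1 = 102 bp.

102 bp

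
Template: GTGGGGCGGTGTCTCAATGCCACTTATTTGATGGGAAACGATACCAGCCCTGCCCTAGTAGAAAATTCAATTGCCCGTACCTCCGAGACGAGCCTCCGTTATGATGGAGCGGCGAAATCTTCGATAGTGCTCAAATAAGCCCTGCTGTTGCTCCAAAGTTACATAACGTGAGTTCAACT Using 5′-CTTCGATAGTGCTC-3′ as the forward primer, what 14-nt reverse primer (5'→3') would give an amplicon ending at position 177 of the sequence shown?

The forward primer binds at positions 119–132; the product's 3' end on the top strand is position 177.
The reverse primer anneals to the top strand over positions 164–177, i.e. to TAACGTGAGTTCAA.
Its sequence written 5'→3' is the reverse complement: TTGAACTCACGTTA.

5'-TTGAACTCACGTTA-3'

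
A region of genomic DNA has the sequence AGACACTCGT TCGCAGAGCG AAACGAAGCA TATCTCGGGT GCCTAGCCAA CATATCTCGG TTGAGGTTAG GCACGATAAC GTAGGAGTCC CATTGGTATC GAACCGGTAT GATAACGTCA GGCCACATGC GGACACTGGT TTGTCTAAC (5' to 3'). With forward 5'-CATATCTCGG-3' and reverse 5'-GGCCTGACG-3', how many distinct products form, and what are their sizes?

Two products: 96 bp, 74 bp

The forward primer CATATCTCGG matches the top strand at positions 29–38, 51–60.
The reverse primer's reverse complement is CGTCAGGCC, matching at positions 116–124.
Each forward site pairs with the reverse site to give a product ending at position 124: sizes 96, 74 bp.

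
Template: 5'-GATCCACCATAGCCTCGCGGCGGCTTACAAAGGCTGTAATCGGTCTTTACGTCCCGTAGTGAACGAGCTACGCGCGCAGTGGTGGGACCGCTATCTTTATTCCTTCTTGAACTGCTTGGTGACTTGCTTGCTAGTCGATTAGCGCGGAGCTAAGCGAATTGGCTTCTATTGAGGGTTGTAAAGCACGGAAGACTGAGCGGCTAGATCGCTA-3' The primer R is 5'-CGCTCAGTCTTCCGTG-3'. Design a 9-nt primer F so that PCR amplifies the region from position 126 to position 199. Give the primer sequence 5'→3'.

5'-GCTTGCTAG-3'

The reverse primer's reverse complement CACGGAAGACTGAGCG matches the template at positions 184–199; the product starts at position 126.
The forward primer is identical to the top strand over positions 126–134: GCTTGCTAG.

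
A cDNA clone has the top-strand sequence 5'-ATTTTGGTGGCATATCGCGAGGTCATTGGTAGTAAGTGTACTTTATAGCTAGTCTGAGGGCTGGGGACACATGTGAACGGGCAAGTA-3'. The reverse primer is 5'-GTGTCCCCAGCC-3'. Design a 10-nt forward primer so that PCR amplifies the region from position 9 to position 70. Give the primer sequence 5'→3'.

5'-GGCATATCGC-3'

The reverse primer's reverse complement GGCTGGGGACAC matches the template at positions 59–70; the product starts at position 9.
The forward primer is identical to the top strand over positions 9–18: GGCATATCGC.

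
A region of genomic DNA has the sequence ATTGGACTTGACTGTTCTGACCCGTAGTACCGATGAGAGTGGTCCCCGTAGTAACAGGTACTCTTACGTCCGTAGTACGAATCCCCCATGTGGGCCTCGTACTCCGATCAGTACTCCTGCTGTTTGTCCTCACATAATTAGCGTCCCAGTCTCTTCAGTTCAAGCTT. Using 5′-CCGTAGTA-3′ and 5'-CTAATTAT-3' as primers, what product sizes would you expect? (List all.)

The forward primer CCGTAGTA matches the top strand at positions 22–29, 46–53, 70–77.
The reverse primer's reverse complement is ATAATTAG, matching at positions 134–141.
Each forward site pairs with the reverse site to give a product ending at position 141: sizes 120, 96, 72 bp.

120 bp, 96 bp, 72 bp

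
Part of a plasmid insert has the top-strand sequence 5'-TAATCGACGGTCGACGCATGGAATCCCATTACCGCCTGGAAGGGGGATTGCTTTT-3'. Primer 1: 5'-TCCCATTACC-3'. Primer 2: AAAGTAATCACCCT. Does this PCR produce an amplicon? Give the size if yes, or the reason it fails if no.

Primer 2 (AAAGTAATCACCCT) does not match the top strand, and its reverse complement AGGGTGATTACTTT does not match either.
With no annealing site for primer 2, no amplification occurs.

No product — primer 2 has no binding site in the template.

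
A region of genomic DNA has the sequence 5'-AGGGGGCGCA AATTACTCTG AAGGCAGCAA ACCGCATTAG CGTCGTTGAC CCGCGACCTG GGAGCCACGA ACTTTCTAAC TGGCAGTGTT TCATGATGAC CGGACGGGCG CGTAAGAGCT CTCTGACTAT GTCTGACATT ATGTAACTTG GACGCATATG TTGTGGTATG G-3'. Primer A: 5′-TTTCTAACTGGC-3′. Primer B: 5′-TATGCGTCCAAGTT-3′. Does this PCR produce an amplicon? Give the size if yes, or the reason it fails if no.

Primer A (TTTCTAACTGGC) matches the top strand at positions 73–84; it acts as a forward primer.
Primer B's reverse complement is AACTTGGACGCATA, matching the top strand at positions 145–158; it acts as a reverse primer.
The 3' ends face each other across positions 73–158, giving an 86 bp product.

Yes — an 86 bp product.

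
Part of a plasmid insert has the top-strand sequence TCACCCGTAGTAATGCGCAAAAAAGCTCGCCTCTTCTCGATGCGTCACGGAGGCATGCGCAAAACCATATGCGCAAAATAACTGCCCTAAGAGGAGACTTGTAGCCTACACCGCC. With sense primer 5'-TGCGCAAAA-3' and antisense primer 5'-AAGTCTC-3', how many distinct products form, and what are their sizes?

Three products: 87 bp, 45 bp, 31 bp

The forward primer TGCGCAAAA matches the top strand at positions 14–22, 56–64, 70–78.
The reverse primer's reverse complement is GAGACTT, matching at positions 94–100.
Each forward site pairs with the reverse site to give a product ending at position 100: sizes 87, 45, 31 bp.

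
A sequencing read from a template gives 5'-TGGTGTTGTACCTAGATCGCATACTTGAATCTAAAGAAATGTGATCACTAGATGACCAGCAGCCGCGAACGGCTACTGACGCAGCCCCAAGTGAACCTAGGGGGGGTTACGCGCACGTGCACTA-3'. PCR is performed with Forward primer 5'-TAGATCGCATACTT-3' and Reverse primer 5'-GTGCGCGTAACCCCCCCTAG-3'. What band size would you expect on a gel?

104 bp

The forward primer matches the template at positions 13–26.
Taking the reverse complement of GTGCGCGTAACCCCCCCTAG gives CTAGGGGGGGTTACGCGCAC, found at positions 97–116 on the template; the primer anneals here to the top strand with its 3' end pointing upstream.
Product length = (reverse-primer end) − (forward-primer start) + 1 = 116 − 13 + 1 = 104 bp.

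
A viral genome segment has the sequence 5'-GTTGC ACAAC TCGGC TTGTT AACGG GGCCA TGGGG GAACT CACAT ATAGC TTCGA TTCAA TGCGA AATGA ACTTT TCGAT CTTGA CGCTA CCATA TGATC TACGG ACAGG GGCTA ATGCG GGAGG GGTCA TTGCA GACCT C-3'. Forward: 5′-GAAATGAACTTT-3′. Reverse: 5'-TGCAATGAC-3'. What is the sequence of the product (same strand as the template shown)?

The forward primer matches the template at positions 64–75.
Taking the reverse complement of TGCAATGAC gives GTCATTGCA, found at positions 127–135 on the template; the primer anneals here to the top strand with its 3' end pointing upstream.
The product is the template from position 64 through 135 (72 bp).

5'-GAAATGAACTTTTCGATCTTGACGCTACCATATGATCTACGGACAGGGGCTAATGCGGGAGGGGTCATTGCA-3'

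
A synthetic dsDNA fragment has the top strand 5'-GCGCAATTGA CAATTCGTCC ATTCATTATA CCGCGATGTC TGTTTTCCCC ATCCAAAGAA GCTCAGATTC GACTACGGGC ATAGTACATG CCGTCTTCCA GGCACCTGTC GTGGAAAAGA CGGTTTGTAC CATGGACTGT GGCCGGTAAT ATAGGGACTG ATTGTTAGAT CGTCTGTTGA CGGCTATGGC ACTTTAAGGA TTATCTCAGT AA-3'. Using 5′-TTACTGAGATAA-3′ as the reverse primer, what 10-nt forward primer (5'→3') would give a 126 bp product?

The reverse primer's reverse complement TTATCTCAGTAA matches the template at positions 201–212, so the product ends at position 212.
A 126 bp product then starts at position 212 − 126 + 1 = 87.
The forward primer is identical to the top strand there: CATGCCGTCT.

5'-CATGCCGTCT-3'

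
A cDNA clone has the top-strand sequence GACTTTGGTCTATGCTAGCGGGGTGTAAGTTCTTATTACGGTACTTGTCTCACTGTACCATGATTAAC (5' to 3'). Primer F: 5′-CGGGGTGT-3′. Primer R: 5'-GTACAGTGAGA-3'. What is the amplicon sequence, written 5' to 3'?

5'-CGGGGTGTAAGTTCTTATTACGGTACTTGTCTCACTGTAC-3'

The forward primer matches the template at positions 19–26.
The reverse primer's reverse complement is TCTCACTGTAC, which matches the template at positions 48–58.
The product is the template from position 19 through 58 (40 bp).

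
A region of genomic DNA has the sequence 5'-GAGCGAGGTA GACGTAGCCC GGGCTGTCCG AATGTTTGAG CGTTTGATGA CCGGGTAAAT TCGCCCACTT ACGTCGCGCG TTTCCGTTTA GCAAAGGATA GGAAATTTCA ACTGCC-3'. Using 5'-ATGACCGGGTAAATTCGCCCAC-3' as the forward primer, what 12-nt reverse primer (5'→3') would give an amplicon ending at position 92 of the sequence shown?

5'-GCTAAACGGAAA-3'

The forward primer binds at positions 47–68; the product's 3' end on the top strand is position 92.
The reverse primer anneals to the top strand over positions 81–92, i.e. to TTTCCGTTTAGC.
Its sequence written 5'→3' is the reverse complement: GCTAAACGGAAA.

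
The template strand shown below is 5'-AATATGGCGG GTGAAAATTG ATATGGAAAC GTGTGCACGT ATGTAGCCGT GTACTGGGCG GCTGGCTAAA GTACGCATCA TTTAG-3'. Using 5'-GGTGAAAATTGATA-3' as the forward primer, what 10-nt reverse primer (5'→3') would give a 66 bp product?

5'-CGTACTTTAG-3'

The forward primer binds at positions 10–23, so a 66 bp product ends at position 10 + 66 − 1 = 75.
The reverse primer anneals to the top strand over positions 66–75, i.e. to CTAAAGTACG.
Its sequence written 5'→3' is the reverse complement: CGTACTTTAG.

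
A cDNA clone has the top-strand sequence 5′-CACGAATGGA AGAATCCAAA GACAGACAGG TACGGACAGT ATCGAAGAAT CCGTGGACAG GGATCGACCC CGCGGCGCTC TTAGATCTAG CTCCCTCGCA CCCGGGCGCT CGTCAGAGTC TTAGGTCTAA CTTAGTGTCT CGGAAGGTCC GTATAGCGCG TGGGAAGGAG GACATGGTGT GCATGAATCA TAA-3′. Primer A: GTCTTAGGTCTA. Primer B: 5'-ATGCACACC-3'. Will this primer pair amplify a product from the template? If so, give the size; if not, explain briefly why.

Primer A (GTCTTAGGTCTA) matches the top strand at positions 118–129; it acts as a forward primer.
Primer B's reverse complement is GGTGTGCAT, matching the top strand at positions 176–184; it acts as a reverse primer.
The 3' ends face each other across positions 118–184, giving a 67 bp product.

Yes — a 67 bp product.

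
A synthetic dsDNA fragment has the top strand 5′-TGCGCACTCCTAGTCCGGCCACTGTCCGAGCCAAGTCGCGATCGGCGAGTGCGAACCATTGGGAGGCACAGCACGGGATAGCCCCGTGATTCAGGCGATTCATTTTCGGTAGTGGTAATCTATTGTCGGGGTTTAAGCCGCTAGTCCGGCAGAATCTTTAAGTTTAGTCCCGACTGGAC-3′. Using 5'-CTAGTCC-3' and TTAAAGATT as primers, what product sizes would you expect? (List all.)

The forward primer CTAGTCC matches the top strand at positions 10–16, 141–147.
The reverse primer's reverse complement is AATCTTTAA, matching at positions 153–161.
Each forward site pairs with the reverse site to give a product ending at position 161: sizes 152, 21 bp.

152 bp, 21 bp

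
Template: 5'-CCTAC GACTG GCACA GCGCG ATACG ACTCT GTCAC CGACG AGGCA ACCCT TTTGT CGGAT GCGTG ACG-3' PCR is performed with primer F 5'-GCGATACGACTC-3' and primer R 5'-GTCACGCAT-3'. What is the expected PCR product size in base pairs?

50 bp

Scanning the template, GCGATACGACTC occurs at positions 18–29; this primer anneals to the bottom strand there with its 3' end pointing downstream.
Reverse complement of the reverse primer: ATGCGTGAC. This occurs on the top strand at positions 59–67.
The product runs from position 18 to position 67, so its length is 67 − 18 + 1 = 50 bp.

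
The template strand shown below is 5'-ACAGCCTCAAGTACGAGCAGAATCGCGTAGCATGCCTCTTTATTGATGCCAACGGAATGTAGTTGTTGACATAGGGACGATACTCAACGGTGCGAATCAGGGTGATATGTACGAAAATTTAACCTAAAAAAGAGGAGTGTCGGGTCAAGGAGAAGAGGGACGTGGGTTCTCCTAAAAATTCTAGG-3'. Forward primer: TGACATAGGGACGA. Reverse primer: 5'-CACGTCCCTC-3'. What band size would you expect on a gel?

98 bp

The forward primer matches the template at positions 67–80.
The reverse primer's reverse complement is GAGGGACGTG, which matches the template at positions 155–164.
Amplicon spans positions 67–164: 98 bp.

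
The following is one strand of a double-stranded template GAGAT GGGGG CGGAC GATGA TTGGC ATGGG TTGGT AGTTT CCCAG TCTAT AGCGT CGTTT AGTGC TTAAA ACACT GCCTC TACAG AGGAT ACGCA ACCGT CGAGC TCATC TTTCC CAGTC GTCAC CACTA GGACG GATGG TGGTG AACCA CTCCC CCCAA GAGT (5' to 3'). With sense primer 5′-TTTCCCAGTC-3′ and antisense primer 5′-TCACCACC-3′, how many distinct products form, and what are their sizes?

The forward primer TTTCCCAGTC matches the top strand at positions 38–47, 111–120.
The reverse primer's reverse complement is GGTGGTGA, matching at positions 139–146.
Each forward site pairs with the reverse site to give a product ending at position 146: sizes 109, 36 bp.

Two products: 109 bp, 36 bp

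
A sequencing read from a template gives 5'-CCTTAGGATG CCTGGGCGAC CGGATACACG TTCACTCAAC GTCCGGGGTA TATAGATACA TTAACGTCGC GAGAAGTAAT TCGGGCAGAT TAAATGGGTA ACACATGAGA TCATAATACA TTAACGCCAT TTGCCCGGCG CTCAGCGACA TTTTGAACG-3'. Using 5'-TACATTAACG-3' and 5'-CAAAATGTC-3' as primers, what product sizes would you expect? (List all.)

99 bp, 39 bp

The forward primer TACATTAACG matches the top strand at positions 57–66, 117–126.
The reverse primer's reverse complement is GACATTTTG, matching at positions 147–155.
Each forward site pairs with the reverse site to give a product ending at position 155: sizes 99, 39 bp.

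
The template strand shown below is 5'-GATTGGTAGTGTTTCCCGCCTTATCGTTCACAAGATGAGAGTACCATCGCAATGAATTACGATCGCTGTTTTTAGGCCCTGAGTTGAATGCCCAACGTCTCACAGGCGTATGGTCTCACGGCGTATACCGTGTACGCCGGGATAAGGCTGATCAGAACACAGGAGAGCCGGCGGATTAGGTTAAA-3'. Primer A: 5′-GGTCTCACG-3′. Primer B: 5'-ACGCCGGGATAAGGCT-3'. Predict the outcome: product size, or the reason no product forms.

Primer A (GGTCTCACG) matches the top strand at positions 112–120 (3' end points downstream).
Primer B (ACGCCGGGATAAGGCT) also matches the top strand directly, at positions 134–149 — its reverse complement AGCCTTATCCCGGCGT is not present.
Both primers anneal to the bottom strand with 3' ends pointing the same way, so neither can prime synthesis back toward the other.

No product — both primers anneal to the same strand and extend in the same direction.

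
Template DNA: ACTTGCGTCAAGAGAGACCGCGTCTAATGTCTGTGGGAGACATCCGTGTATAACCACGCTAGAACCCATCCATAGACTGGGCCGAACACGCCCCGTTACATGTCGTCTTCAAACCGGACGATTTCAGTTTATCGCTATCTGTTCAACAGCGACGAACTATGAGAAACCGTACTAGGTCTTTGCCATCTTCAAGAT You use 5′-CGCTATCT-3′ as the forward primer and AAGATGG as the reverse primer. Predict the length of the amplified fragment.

Forward primer CGCTATCT is found on the top strand at positions 133–140.
The reverse primer's reverse complement is CCATCTT, which matches the template at positions 183–189.
The product runs from position 133 to position 189, so its length is 189 − 133 + 1 = 57 bp.

57 bp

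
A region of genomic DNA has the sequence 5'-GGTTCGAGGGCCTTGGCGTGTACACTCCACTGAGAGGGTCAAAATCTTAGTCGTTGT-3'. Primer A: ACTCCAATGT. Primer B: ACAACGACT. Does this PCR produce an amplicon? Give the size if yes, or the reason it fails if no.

Primer A (ACTCCAATGT) does not match the top strand, and its reverse complement ACATTGGAGT does not match either.
With no annealing site for primer A, no amplification occurs.

No product — primer A has no binding site in the template.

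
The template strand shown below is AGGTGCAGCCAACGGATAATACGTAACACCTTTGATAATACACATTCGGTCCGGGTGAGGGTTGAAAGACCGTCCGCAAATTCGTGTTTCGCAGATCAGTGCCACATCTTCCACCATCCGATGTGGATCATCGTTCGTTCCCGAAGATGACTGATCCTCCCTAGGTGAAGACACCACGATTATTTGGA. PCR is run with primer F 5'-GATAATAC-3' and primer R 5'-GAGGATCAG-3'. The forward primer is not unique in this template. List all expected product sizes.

145 bp, 126 bp

The forward primer GATAATAC matches the top strand at positions 15–22, 34–41.
The reverse primer's reverse complement is CTGATCCTC, matching at positions 151–159.
Each forward site pairs with the reverse site to give a product ending at position 159: sizes 145, 126 bp.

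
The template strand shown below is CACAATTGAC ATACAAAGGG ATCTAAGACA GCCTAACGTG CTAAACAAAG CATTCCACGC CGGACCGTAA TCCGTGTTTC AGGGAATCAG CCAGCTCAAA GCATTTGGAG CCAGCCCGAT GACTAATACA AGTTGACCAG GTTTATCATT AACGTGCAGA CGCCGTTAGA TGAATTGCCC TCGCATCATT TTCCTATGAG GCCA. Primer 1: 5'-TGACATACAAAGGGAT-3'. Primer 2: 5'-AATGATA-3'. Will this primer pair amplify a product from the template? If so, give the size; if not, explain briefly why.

Yes — a 144 bp product.

Primer 1 (TGACATACAAAGGGAT) matches the top strand at positions 7–22; it acts as a forward primer.
Primer 2's reverse complement is TATCATT, matching the top strand at positions 144–150; it acts as a reverse primer.
The 3' ends face each other across positions 7–150, giving a 144 bp product.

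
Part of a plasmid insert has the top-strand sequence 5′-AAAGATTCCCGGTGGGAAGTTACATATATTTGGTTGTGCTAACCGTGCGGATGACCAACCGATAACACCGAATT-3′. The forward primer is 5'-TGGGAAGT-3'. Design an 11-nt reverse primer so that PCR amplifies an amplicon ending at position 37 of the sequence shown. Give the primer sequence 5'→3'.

The forward primer binds at positions 13–20; the product's 3' end on the top strand is position 37.
The reverse primer anneals to the top strand over positions 27–37, i.e. to TATTTGGTTGT.
Its sequence written 5'→3' is the reverse complement: ACAACCAAATA.

5'-ACAACCAAATA-3'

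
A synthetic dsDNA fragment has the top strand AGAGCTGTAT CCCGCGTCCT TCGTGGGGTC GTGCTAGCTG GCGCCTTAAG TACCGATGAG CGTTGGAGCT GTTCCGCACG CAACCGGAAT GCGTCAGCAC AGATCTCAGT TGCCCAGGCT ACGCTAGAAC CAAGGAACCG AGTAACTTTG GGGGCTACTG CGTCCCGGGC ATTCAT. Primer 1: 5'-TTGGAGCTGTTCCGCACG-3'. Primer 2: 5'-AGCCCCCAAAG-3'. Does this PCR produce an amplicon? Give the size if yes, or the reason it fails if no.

Primer 1 (TTGGAGCTGTTCCGCACG) matches the top strand at positions 63–80; it acts as a forward primer.
Primer 2's reverse complement is CTTTGGGGGCT, matching the top strand at positions 146–156; it acts as a reverse primer.
The 3' ends face each other across positions 63–156, giving a 94 bp product.

Yes — a 94 bp product.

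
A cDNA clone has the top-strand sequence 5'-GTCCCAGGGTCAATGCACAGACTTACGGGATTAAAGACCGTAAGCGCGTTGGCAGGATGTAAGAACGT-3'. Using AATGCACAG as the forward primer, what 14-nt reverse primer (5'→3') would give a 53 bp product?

5'-TCTTACATCCTGCC-3'

The forward primer binds at positions 12–20, so a 53 bp product ends at position 12 + 53 − 1 = 64.
The reverse primer anneals to the top strand over positions 51–64, i.e. to GGCAGGATGTAAGA.
Its sequence written 5'→3' is the reverse complement: TCTTACATCCTGCC.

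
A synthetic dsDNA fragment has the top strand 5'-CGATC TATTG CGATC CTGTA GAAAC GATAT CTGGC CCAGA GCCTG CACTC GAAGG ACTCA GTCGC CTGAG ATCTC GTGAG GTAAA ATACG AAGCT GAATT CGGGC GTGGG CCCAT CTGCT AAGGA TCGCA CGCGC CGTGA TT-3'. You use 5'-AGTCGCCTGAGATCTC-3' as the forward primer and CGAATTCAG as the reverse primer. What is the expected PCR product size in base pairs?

43 bp

Scanning the template, AGTCGCCTGAGATCTC occurs at positions 60–75; this primer anneals to the bottom strand there with its 3' end pointing downstream.
Reverse complement of the reverse primer: CTGAATTCG. This occurs on the top strand at positions 94–102.
Amplicon spans positions 60–102: 43 bp.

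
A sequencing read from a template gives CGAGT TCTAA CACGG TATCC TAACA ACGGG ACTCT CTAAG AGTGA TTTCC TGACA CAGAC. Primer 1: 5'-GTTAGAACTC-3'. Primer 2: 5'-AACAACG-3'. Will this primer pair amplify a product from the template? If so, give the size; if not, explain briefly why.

No product — the primers' 3' ends point away from each other.

Primer 1 (GTTAGAACTC) has reverse complement GAGTTCTAAC, which matches the top strand at positions 2–11; primer 1 anneals to the top strand there with its 3' end pointing upstream toward position 2.
Primer 2 (AACAACG) matches the top strand directly at positions 22–28; it anneals to the bottom strand with its 3' end pointing downstream toward position 28.
The 3' ends diverge (primer 1 extends toward position 1, primer 2 toward position 60), so the primers never converge on a shared product.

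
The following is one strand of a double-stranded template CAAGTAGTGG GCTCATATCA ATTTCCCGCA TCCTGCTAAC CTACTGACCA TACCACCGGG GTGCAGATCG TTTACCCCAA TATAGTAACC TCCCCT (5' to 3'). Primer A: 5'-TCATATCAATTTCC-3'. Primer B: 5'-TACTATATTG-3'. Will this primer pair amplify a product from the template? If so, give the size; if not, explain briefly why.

Primer A (TCATATCAATTTCC) matches the top strand at positions 13–26; it acts as a forward primer.
Primer B's reverse complement is CAATATAGTA, matching the top strand at positions 78–87; it acts as a reverse primer.
The 3' ends face each other across positions 13–87, giving a 75 bp product.

Yes — a 75 bp product.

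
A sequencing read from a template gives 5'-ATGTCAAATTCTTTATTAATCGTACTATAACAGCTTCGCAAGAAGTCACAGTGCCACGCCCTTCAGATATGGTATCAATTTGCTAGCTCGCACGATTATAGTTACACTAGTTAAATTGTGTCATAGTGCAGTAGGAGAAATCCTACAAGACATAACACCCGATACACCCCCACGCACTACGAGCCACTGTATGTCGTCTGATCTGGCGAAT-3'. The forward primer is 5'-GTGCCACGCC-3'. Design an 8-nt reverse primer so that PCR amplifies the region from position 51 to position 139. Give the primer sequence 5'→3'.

5'-TTCTCCTA-3'

The product's 3' end on the top strand is position 139.
The reverse primer anneals to the top strand over positions 132–139, i.e. to TAGGAGAA.
Its sequence written 5'→3' is the reverse complement: TTCTCCTA.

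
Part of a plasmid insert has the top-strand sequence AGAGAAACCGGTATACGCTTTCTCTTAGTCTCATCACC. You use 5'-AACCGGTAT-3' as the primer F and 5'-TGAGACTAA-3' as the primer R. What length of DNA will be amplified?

Forward primer AACCGGTAT is found on the top strand at positions 6–14.
Taking the reverse complement of TGAGACTAA gives TTAGTCTCA, found at positions 25–33 on the template; the primer anneals here to the top strand with its 3' end pointing upstream.
The product runs from position 6 to position 33, so its length is 33 − 6 + 1 = 28 bp.

28 bp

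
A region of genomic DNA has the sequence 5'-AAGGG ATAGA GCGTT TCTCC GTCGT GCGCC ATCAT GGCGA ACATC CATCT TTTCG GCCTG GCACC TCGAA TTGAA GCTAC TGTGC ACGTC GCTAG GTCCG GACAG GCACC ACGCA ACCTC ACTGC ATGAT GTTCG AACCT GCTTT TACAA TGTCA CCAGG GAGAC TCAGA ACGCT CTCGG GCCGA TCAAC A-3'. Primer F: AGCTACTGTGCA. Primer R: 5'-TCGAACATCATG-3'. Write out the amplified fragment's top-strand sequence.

Forward primer AGCTACTGTGCA is found on the top strand at positions 75–86.
Reverse complement of the reverse primer: CATGATGTTCGA. This occurs on the top strand at positions 125–136.
The product is the template from position 75 through 136 (62 bp).

5'-AGCTACTGTGCACGTCGCTAGGTCCGGACAGGCACCACGCAACCTCACTGCATGATGTTCGA-3'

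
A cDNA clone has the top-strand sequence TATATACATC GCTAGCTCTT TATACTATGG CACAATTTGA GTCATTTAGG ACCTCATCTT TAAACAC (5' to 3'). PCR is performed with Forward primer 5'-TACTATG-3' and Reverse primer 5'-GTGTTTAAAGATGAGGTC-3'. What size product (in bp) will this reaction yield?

The forward primer matches the template at positions 23–29.
Reverse complement of the reverse primer: GACCTCATCTTTAAACAC. This occurs on the top strand at positions 50–67.
Amplicon spans positions 23–67: 45 bp.

45 bp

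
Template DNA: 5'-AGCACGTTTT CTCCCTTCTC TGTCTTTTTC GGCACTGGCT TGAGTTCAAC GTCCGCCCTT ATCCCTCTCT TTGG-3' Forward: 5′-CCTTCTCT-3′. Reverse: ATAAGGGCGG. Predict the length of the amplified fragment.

The forward primer matches the template at positions 14–21.
Taking the reverse complement of ATAAGGGCGG gives CCGCCCTTAT, found at positions 53–62 on the template; the primer anneals here to the top strand with its 3' end pointing upstream.
Product length = (reverse-primer end) − (forward-primer start) + 1 = 62 − 14 + 1 = 49 bp.

49 bp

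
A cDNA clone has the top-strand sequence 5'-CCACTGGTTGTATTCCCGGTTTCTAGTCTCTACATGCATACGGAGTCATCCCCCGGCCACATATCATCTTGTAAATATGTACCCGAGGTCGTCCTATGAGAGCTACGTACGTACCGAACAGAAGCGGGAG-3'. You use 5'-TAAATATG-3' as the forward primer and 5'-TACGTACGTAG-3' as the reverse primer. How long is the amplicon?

42 bp

Scanning the template, TAAATATG occurs at positions 72–79; this primer anneals to the bottom strand there with its 3' end pointing downstream.
The reverse primer's reverse complement is CTACGTACGTA, which matches the template at positions 103–113.
The product runs from position 72 to position 113, so its length is 113 − 72 + 1 = 42 bp.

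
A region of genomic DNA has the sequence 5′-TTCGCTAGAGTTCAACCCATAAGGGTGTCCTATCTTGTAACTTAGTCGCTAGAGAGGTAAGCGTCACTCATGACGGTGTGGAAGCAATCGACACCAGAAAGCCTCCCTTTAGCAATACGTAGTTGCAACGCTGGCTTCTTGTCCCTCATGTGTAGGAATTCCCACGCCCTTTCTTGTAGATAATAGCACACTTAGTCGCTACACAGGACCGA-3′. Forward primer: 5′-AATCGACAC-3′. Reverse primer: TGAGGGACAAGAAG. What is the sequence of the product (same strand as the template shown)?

The forward primer matches the template at positions 86–94.
Taking the reverse complement of TGAGGGACAAGAAG gives CTTCTTGTCCCTCA, found at positions 135–148 on the template; the primer anneals here to the top strand with its 3' end pointing upstream.
The product is the template from position 86 through 148 (63 bp).

5'-AATCGACACCAGAAAGCCTCCCTTTAGCAATACGTAGTTGCAACGCTGGCTTCTTGTCCCTCA-3'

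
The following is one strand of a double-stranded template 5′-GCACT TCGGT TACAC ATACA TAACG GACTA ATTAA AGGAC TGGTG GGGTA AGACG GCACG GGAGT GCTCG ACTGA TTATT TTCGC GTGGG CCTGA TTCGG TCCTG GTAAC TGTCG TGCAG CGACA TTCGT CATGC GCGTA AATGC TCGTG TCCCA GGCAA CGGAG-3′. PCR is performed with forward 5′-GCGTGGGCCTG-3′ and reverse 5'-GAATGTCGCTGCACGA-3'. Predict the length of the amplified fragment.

Forward primer GCGTGGGCCTG is found on the top strand at positions 84–94.
The reverse primer's reverse complement is TCGTGCAGCGACATTC, which matches the template at positions 113–128.
Amplicon spans positions 84–128: 45 bp.

45 bp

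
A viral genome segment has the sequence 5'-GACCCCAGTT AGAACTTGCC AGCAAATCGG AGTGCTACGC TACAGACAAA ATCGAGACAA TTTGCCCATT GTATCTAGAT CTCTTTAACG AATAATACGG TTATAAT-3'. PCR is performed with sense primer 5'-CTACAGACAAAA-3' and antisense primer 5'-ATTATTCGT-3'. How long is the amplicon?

The forward primer matches the template at positions 40–51.
The reverse primer's reverse complement is ACGAATAAT, which matches the template at positions 88–96.
Amplicon spans positions 40–96: 57 bp.

57 bp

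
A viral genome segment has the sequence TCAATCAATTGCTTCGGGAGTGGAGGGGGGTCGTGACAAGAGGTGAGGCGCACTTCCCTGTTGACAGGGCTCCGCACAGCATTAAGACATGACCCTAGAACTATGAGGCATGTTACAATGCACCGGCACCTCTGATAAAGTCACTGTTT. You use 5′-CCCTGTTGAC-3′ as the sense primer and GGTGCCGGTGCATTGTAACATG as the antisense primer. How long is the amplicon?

Scanning the template, CCCTGTTGAC occurs at positions 56–65; this primer anneals to the bottom strand there with its 3' end pointing downstream.
Reverse complement of the reverse primer: CATGTTACAATGCACCGGCACC. This occurs on the top strand at positions 109–130.
The product runs from position 56 to position 130, so its length is 130 − 56 + 1 = 75 bp.

75 bp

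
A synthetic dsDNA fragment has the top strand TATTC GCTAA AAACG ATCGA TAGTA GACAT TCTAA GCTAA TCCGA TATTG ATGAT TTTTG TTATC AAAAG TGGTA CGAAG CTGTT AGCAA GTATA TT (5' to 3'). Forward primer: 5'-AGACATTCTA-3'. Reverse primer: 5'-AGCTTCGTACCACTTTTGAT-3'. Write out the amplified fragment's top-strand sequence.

The forward primer matches the template at positions 25–34.
Taking the reverse complement of AGCTTCGTACCACTTTTGAT gives ATCAAAAGTGGTACGAAGCT, found at positions 63–82 on the template; the primer anneals here to the top strand with its 3' end pointing upstream.
The product is the template from position 25 through 82 (58 bp).

5'-AGACATTCTAAGCTAATCCGATATTGATGATTTTTGTTATCAAAAGTGGTACGAAGCT-3'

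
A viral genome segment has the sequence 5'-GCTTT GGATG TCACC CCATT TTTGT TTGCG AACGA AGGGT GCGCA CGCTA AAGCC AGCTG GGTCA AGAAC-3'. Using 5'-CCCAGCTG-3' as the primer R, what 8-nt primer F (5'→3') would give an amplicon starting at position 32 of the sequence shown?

5'-ACGAAGGG-3'

The reverse primer's reverse complement CAGCTGGG matches the template at positions 55–62; the product starts at position 32.
The forward primer is identical to the top strand over positions 32–39: ACGAAGGG.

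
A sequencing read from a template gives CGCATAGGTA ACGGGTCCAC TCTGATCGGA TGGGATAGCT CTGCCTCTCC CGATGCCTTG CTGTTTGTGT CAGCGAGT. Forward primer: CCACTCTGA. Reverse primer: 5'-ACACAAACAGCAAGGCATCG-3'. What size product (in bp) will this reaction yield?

Scanning the template, CCACTCTGA occurs at positions 17–25; this primer anneals to the bottom strand there with its 3' end pointing downstream.
The reverse primer's reverse complement is CGATGCCTTGCTGTTTGTGT, which matches the template at positions 51–70.
Amplicon spans positions 17–70: 54 bp.

54 bp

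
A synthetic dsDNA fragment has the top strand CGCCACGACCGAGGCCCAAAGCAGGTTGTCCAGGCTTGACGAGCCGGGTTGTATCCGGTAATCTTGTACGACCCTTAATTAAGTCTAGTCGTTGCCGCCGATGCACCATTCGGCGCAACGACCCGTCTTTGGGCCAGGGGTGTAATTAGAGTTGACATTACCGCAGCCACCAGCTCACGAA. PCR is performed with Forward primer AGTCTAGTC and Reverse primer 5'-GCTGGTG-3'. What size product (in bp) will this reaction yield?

The forward primer matches the template at positions 82–90.
Reverse complement of the reverse primer: CACCAGC. This occurs on the top strand at positions 168–174.
Amplicon spans positions 82–174: 93 bp.

93 bp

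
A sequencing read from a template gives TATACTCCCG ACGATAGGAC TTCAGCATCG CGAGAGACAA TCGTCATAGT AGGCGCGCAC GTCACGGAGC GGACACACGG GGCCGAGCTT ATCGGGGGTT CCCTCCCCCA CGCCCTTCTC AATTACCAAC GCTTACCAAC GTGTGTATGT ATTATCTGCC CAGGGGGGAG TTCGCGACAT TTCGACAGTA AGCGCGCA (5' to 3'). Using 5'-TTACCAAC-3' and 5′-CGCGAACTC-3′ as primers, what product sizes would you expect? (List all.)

54 bp, 44 bp

The forward primer TTACCAAC matches the top strand at positions 123–130, 133–140.
The reverse primer's reverse complement is GAGTTCGCG, matching at positions 168–176.
Each forward site pairs with the reverse site to give a product ending at position 176: sizes 54, 44 bp.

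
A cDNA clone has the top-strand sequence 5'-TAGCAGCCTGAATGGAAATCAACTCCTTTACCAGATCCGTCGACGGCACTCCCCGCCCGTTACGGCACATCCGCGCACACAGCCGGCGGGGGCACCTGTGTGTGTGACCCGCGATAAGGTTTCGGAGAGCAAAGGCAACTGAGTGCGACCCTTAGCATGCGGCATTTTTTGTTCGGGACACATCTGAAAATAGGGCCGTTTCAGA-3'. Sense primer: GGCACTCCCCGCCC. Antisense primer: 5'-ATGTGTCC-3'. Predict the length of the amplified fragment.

Scanning the template, GGCACTCCCCGCCC occurs at positions 45–58; this primer anneals to the bottom strand there with its 3' end pointing downstream.
The reverse primer's reverse complement is GGACACAT, which matches the template at positions 176–183.
The product runs from position 45 to position 183, so its length is 183 − 45 + 1 = 139 bp.

139 bp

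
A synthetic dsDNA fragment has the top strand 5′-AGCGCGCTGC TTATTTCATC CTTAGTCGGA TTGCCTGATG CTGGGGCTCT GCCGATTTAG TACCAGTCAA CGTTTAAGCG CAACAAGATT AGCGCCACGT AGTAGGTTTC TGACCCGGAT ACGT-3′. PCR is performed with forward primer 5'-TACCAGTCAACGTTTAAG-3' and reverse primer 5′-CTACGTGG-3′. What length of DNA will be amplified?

42 bp

Forward primer TACCAGTCAACGTTTAAG is found on the top strand at positions 61–78.
Taking the reverse complement of CTACGTGG gives CCACGTAG, found at positions 95–102 on the template; the primer anneals here to the top strand with its 3' end pointing upstream.
The product runs from position 61 to position 102, so its length is 102 − 61 + 1 = 42 bp.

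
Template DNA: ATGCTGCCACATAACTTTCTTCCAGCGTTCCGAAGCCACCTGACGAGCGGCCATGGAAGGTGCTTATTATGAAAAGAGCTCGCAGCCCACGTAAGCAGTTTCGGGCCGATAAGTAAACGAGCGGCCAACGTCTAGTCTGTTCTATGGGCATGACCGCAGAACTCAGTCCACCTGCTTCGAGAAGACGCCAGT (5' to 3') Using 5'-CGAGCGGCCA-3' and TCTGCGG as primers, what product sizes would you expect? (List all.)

The forward primer CGAGCGGCCA matches the top strand at positions 44–53, 118–127.
The reverse primer's reverse complement is CCGCAGA, matching at positions 154–160.
Each forward site pairs with the reverse site to give a product ending at position 160: sizes 117, 43 bp.

117 bp, 43 bp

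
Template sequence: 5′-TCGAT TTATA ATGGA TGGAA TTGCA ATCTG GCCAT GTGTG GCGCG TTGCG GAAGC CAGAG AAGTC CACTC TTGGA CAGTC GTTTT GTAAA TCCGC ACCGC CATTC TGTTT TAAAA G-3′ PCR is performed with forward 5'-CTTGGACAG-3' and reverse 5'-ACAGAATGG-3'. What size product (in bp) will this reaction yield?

39 bp

Scanning the template, CTTGGACAG occurs at positions 70–78; this primer anneals to the bottom strand there with its 3' end pointing downstream.
The reverse primer's reverse complement is CCATTCTGT, which matches the template at positions 100–108.
The product runs from position 70 to position 108, so its length is 108 − 70 + 1 = 39 bp.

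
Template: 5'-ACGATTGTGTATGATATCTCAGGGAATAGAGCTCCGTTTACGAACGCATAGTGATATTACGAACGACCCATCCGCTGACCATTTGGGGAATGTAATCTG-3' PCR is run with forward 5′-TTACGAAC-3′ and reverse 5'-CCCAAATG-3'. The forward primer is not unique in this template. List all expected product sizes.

The forward primer TTACGAAC matches the top strand at positions 38–45, 57–64.
The reverse primer's reverse complement is CATTTGGG, matching at positions 80–87.
Each forward site pairs with the reverse site to give a product ending at position 87: sizes 50, 31 bp.

50 bp, 31 bp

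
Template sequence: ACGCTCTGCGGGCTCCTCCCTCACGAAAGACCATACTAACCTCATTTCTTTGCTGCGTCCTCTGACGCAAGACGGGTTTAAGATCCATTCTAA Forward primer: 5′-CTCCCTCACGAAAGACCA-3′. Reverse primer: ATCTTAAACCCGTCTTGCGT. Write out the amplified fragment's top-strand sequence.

5'-CTCCCTCACGAAAGACCATACTAACCTCATTTCTTTGCTGCGTCCTCTGACGCAAGACGGGTTTAAGAT-3'

Scanning the template, CTCCCTCACGAAAGACCA occurs at positions 16–33; this primer anneals to the bottom strand there with its 3' end pointing downstream.
Reverse complement of the reverse primer: ACGCAAGACGGGTTTAAGAT. This occurs on the top strand at positions 65–84.
The product is the template from position 16 through 84 (69 bp).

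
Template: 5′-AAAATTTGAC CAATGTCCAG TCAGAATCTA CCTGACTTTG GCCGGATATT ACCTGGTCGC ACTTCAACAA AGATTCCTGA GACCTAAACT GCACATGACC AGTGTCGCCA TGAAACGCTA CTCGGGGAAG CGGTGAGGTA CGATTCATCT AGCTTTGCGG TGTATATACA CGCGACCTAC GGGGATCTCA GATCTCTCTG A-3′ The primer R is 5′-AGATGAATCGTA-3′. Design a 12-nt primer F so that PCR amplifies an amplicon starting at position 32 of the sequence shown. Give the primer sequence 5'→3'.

The reverse primer's reverse complement TACGATTCATCT matches the template at positions 139–150; the product starts at position 32.
The forward primer is identical to the top strand over positions 32–43: CTGACTTTGGCC.

5'-CTGACTTTGGCC-3'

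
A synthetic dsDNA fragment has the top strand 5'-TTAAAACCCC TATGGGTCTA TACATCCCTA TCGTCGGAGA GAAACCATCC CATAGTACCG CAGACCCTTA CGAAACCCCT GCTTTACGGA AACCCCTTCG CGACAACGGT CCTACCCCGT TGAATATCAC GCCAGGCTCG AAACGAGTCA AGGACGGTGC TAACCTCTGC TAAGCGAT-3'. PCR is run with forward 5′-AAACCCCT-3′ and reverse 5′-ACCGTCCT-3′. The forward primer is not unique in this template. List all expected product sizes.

The forward primer AAACCCCT matches the top strand at positions 4–11, 73–80, 90–97.
The reverse primer's reverse complement is AGGACGGT, matching at positions 151–158.
Each forward site pairs with the reverse site to give a product ending at position 158: sizes 155, 86, 69 bp.

155 bp, 86 bp, 69 bp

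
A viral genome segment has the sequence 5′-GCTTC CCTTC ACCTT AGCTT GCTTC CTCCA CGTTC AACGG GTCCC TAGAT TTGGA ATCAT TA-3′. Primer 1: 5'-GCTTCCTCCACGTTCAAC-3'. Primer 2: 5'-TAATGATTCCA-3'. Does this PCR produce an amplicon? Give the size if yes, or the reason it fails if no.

Primer 1 (GCTTCCTCCACGTTCAAC) matches the top strand at positions 21–38; it acts as a forward primer.
Primer 2's reverse complement is TGGAATCATTA, matching the top strand at positions 52–62; it acts as a reverse primer.
The 3' ends face each other across positions 21–62, giving a 42 bp product.

Yes — a 42 bp product.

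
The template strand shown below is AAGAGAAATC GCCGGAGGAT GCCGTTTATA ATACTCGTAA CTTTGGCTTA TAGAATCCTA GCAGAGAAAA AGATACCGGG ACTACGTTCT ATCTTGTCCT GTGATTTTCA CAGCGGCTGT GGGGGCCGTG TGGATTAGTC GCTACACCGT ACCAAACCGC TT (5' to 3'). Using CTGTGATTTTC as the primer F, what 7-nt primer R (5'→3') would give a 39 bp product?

5'-TAATCCA-3'

The forward primer binds at positions 99–109, so a 39 bp product ends at position 99 + 39 − 1 = 137.
The reverse primer anneals to the top strand over positions 131–137, i.e. to TGGATTA.
Its sequence written 5'→3' is the reverse complement: TAATCCA.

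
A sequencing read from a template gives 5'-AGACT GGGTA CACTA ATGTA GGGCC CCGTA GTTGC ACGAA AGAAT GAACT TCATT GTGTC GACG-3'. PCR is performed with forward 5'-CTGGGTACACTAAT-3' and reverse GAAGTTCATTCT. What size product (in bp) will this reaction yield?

Forward primer CTGGGTACACTAAT is found on the top strand at positions 4–17.
Taking the reverse complement of GAAGTTCATTCT gives AGAATGAACTTC, found at positions 41–52 on the template; the primer anneals here to the top strand with its 3' end pointing upstream.
The product runs from position 4 to position 52, so its length is 52 − 4 + 1 = 49 bp.

49 bp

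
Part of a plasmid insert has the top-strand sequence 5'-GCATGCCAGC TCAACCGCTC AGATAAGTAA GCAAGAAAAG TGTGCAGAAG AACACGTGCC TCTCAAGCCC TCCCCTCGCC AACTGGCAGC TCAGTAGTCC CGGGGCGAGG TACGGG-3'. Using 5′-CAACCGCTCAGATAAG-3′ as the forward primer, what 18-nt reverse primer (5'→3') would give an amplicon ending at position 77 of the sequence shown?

The forward primer binds at positions 12–27; the product's 3' end on the top strand is position 77.
The reverse primer anneals to the top strand over positions 60–77, i.e. to CTCTCAAGCCCTCCCCTC.
Its sequence written 5'→3' is the reverse complement: GAGGGGAGGGCTTGAGAG.

5'-GAGGGGAGGGCTTGAGAG-3'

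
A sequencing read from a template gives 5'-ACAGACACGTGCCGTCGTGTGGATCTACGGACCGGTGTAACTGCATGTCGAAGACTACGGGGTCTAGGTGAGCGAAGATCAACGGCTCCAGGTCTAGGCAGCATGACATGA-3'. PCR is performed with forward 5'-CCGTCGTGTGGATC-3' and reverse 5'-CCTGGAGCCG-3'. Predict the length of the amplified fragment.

81 bp

Scanning the template, CCGTCGTGTGGATC occurs at positions 12–25; this primer anneals to the bottom strand there with its 3' end pointing downstream.
Taking the reverse complement of CCTGGAGCCG gives CGGCTCCAGG, found at positions 83–92 on the template; the primer anneals here to the top strand with its 3' end pointing upstream.
Product length = (reverse-primer end) − (forward-primer start) + 1 = 92 − 12 + 1 = 81 bp.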